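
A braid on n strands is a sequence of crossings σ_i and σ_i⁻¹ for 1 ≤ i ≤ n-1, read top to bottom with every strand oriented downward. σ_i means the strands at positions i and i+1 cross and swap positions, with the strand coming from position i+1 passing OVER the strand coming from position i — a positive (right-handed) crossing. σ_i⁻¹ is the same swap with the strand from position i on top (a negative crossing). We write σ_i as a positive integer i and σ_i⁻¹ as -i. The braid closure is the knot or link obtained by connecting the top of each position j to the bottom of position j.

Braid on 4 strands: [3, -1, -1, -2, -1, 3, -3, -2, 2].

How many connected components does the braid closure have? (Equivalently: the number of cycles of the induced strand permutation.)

Track the strand permutation on 4 strands, starting from identity.
  step 1: s3 swaps positions 3,4 -> [1 2 4 3]
  step 2: s1^-1 swaps positions 1,2 -> [2 1 4 3]
  step 3: s1^-1 swaps positions 1,2 -> [1 2 4 3]
  step 4: s2^-1 swaps positions 2,3 -> [1 4 2 3]
  step 5: s1^-1 swaps positions 1,2 -> [4 1 2 3]
  step 6: s3 swaps positions 3,4 -> [4 1 3 2]
  step 7: s3^-1 swaps positions 3,4 -> [4 1 2 3]
  step 8: s2^-1 swaps positions 2,3 -> [4 2 1 3]
  step 9: s2 swaps positions 2,3 -> [4 1 2 3]
Final permutation (position -> original strand): [4 1 2 3]
Closure components = cycle count of this permutation = 1.

Answer: 1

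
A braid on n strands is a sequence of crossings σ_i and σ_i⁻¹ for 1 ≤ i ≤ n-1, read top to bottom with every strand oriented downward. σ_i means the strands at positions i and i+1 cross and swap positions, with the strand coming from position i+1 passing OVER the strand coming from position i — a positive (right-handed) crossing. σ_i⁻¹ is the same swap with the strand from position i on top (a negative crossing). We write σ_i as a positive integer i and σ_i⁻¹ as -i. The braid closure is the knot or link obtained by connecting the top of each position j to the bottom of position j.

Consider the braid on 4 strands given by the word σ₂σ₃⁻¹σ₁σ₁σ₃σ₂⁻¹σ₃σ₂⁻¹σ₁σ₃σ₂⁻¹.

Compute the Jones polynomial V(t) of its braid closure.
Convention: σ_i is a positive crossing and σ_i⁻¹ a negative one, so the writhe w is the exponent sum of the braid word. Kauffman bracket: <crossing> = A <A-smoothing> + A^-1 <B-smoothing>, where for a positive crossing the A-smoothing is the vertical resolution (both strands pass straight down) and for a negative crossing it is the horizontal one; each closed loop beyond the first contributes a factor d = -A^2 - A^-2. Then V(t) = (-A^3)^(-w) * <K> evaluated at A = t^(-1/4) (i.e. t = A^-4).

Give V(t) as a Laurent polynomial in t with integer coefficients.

-t^6 + 2*t^5 - 2*t^4 + 3*t^3 - 3*t^2 + 2*t - 1 + t^-1

Derivation:
The presented braid s2 s3^-1 s1 s1 s3 s2^-1 s3 s2^-1 s1 s3 s2^-1 on 4 strands reduces by inverse Markov moves (closure unchanged at each step):
  Deconjugate: the word is γ·β·γ⁻¹ with γ = s2 s3^-1 (prefix) and γ⁻¹ = s3 s2^-1 (suffix); strip both.
Reduced to β = s1 s1 s3 s2^-1 s3 s2^-1 s1 on 4 strands, 7 crossings.
Compute on β:
Braid: s1 s1 s3 s2^-1 s3 s2^-1 s1 on 4 strands, 7 crossings.
Writhe w = (#positive) - (#negative) = 5 - 2 = 3.
Computing the Kauffman bracket via state sum. There are 2^7 = 128 states.
Smooth each crossing (0=||, 1=⌣⌢); contribution A^(Σ sign_k(1-2s_k)) * d^(L-1).
Tabulate the states by total A-exponent and number of loops L (A-exp: L × count):
  A^7: L=4 ×1
  A^5: L=3 ×7
  A^3: L=2 ×17, L=4 ×4
  A^1: L=1 ×15, L=3 ×19, L=5 ×1
  A^-1: L=2 ×27, L=4 ×8
  A^-3: L=3 ×20, L=5 ×1
  A^-5: L=4 ×7
  A^-7: L=5 ×1
Each group contributes A^e * Σ count * d^(L-1):
Powers of d = -A^2 - A^-2: d^2 = A^4 + 2 + A^-4; d^3 = -A^6 - 3*A^2 - 3*A^-2 - A^-6; d^4 = A^8 + 4*A^4 + 6 + 4*A^-4 + A^-8.
  A^7 * (d^3) = -A^13 - 3*A^9 - 3*A^5 - A
  A^5 * (7*d^2) = 7*A^9 + 14*A^5 + 7*A
  A^3 * (17*d + 4*d^3) = -4*A^9 - 29*A^5 - 29*A - 4*A^-3
  A^1 * (15 + 19*d^2 + d^4) = A^9 + 23*A^5 + 59*A + 23*A^-3 + A^-7
  A^-1 * (27*d + 8*d^3) = -8*A^5 - 51*A - 51*A^-3 - 8*A^-7
  A^-3 * (20*d^2 + d^4) = A^5 + 24*A + 46*A^-3 + 24*A^-7 + A^-11
  A^-5 * (7*d^3) = -7*A - 21*A^-3 - 21*A^-7 - 7*A^-11
  A^-7 * (d^4) = A + 4*A^-3 + 6*A^-7 + 4*A^-11 + A^-15
Summing the groups: <K> = -A^13 + A^9 - 2*A^5 + 3*A - 3*A^-3 + 2*A^-7 - 2*A^-11 + A^-15
Normalise by the writhe: (-A^3)^(-w) = (-A^3)^(-3) = -A^-9, so f(A) = -A^-9 * <K> = A^4 - 1 + 2*A^-4 - 3*A^-8 + 3*A^-12 - 2*A^-16 + 2*A^-20 - A^-24.
Substitute A = t^(-1/4), i.e. A^e → t^(-e/4): V(t) = -t^6 + 2*t^5 - 2*t^4 + 3*t^3 - 3*t^2 + 2*t - 1 + t^-1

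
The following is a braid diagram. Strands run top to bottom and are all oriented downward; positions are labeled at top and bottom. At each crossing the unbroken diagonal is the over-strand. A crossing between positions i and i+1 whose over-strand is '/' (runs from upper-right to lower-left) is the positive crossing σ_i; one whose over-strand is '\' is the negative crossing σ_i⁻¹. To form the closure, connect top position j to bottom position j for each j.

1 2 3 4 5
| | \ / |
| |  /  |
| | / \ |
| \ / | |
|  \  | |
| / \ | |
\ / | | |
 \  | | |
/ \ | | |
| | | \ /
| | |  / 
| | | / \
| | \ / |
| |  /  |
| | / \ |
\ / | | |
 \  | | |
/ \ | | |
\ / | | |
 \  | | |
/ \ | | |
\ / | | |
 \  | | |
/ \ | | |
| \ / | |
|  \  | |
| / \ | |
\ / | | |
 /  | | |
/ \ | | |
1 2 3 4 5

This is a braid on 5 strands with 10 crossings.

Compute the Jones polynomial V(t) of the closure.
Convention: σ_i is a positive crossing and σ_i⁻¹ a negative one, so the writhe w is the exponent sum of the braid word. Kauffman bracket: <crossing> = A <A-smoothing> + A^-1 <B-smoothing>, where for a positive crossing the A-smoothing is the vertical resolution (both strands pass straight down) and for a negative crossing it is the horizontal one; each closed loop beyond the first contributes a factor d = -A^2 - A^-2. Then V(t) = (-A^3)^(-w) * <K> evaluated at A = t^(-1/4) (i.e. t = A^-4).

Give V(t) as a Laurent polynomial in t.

Reading the diagram top to bottom ('/'-over between positions i,i+1 = s_i, '\'-over = s_i^-1): braid word = s3 s2^-1 s1^-1 s4 s3 s1^-1 s1^-1 s1^-1 s2^-1 s1.
Braid: s3 s2^-1 s1^-1 s4 s3 s1^-1 s1^-1 s1^-1 s2^-1 s1 on 5 strands, 10 crossings.
Writhe w = (#positive) - (#negative) = 4 - 6 = -2.
Enumerate smoothing states for the bracket polynomial. There are 2^10 = 1024 states.
Each crossing splits two ways (0=vertical, 1=horizontal). The state's weight is A^(#A-smoothings - #B-smoothings) * d^(loops - 1).
Tabulate the states by total A-exponent and number of loops L (A-exp: L × count):
  A^10: L=7 ×1
  A^8: L=6 ×10
  A^6: L=5 ×42, L=7 ×3
  A^4: L=4 ×95, L=6 ×24, L=8 ×1
  A^2: L=3 ×124, L=5 ×76, L=7 ×10
  A^0: L=2 ×90, L=4 ×126, L=6 ×35, L=8 ×1
  A^-2: L=1 ×28, L=3 ×116, L=5 ×61, L=7 ×5
  A^-4: L=2 ×50, L=4 ×60, L=6 ×10
  A^-6: L=1 ×5, L=3 ×29, L=5 ×11
  A^-8: L=2 ×4, L=4 ×6
  A^-10: L=3 ×1
Each group contributes A^e * Σ count * d^(L-1):
Powers of d = -A^2 - A^-2: d^2 = A^4 + 2 + A^-4; d^3 = -A^6 - 3*A^2 - 3*A^-2 - A^-6; d^4 = A^8 + 4*A^4 + 6 + 4*A^-4 + A^-8; d^5 = -A^10 - 5*A^6 - 10*A^2 - 10*A^-2 - 5*A^-6 - A^-10; d^6 = A^12 + 6*A^8 + 15*A^4 + 20 + 15*A^-4 + 6*A^-8 + A^-12; d^7 = -A^14 - 7*A^10 - 21*A^6 - 35*A^2 - 35*A^-2 - 21*A^-6 - 7*A^-10 - A^-14.
  A^10 * (d^6) = A^22 + 6*A^18 + 15*A^14 + 20*A^10 + 15*A^6 + 6*A^2 + A^-2
  A^8 * (10*d^5) = -10*A^18 - 50*A^14 - 100*A^10 - 100*A^6 - 50*A^2 - 10*A^-2
  A^6 * (42*d^4 + 3*d^6) = 3*A^18 + 60*A^14 + 213*A^10 + 312*A^6 + 213*A^2 + 60*A^-2 + 3*A^-6
  A^4 * (95*d^3 + 24*d^5 + d^7) = -A^18 - 31*A^14 - 236*A^10 - 560*A^6 - 560*A^2 - 236*A^-2 - 31*A^-6 - A^-10
  A^2 * (124*d^2 + 76*d^4 + 10*d^6) = 10*A^14 + 136*A^10 + 578*A^6 + 904*A^2 + 578*A^-2 + 136*A^-6 + 10*A^-10
  A^0 * (90*d + 126*d^3 + 35*d^5 + d^7) = -A^14 - 42*A^10 - 322*A^6 - 853*A^2 - 853*A^-2 - 322*A^-6 - 42*A^-10 - A^-14
  A^-2 * (28 + 116*d^2 + 61*d^4 + 5*d^6) = 5*A^10 + 91*A^6 + 435*A^2 + 726*A^-2 + 435*A^-6 + 91*A^-10 + 5*A^-14
  A^-4 * (50*d + 60*d^3 + 10*d^5) = -10*A^6 - 110*A^2 - 330*A^-2 - 330*A^-6 - 110*A^-10 - 10*A^-14
  A^-6 * (5 + 29*d^2 + 11*d^4) = 11*A^2 + 73*A^-2 + 129*A^-6 + 73*A^-10 + 11*A^-14
  A^-8 * (4*d + 6*d^3) = -6*A^-2 - 22*A^-6 - 22*A^-10 - 6*A^-14
  A^-10 * (d^2) = A^-6 + 2*A^-10 + A^-14
Summing the groups: <K> = A^22 - 2*A^18 + 3*A^14 - 4*A^10 + 4*A^6 - 4*A^2 + 3*A^-2 - A^-6 + A^-10
Normalise by the writhe: (-A^3)^(-w) = (-A^3)^(2) = A^6, so f(A) = A^6 * <K> = A^28 - 2*A^24 + 3*A^20 - 4*A^16 + 4*A^12 - 4*A^8 + 3*A^4 - 1 + A^-4.
Substitute A = t^(-1/4), i.e. A^e → t^(-e/4): V(t) = t - 1 + 3*t^-1 - 4*t^-2 + 4*t^-3 - 4*t^-4 + 3*t^-5 - 2*t^-6 + t^-7

Answer: t - 1 + 3*t^-1 - 4*t^-2 + 4*t^-3 - 4*t^-4 + 3*t^-5 - 2*t^-6 + t^-7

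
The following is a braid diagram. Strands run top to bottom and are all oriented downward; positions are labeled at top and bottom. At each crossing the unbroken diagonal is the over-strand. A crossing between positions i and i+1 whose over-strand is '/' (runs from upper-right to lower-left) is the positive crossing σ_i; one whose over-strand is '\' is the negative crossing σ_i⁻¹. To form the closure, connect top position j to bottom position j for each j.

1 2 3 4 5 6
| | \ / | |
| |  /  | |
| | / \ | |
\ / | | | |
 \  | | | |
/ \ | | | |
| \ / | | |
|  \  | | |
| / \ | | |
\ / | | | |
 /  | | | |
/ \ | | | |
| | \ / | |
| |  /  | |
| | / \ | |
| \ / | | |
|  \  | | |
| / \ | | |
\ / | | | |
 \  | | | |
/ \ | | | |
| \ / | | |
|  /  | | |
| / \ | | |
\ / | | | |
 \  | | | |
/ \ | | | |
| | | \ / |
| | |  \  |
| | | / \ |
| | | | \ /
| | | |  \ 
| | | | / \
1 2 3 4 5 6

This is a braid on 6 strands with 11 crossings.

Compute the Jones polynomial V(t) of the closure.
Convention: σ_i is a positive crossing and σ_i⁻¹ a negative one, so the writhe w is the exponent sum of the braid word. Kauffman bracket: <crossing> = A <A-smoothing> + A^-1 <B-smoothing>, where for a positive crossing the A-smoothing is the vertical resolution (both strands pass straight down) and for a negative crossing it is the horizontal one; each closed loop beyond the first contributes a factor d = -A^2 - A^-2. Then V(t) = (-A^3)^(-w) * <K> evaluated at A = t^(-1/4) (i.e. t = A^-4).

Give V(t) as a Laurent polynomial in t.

t^2 - 2*t + 3 - 3*t^-1 + 3*t^-2 - 2*t^-3 + 2*t^-4 - t^-5

Derivation:
Reading the diagram top to bottom ('/'-over between positions i,i+1 = s_i, '\'-over = s_i^-1): braid word = s3 s1^-1 s2^-1 s1 s3 s2^-1 s1^-1 s2 s1^-1 s4^-1 s5^-1.
The presented braid s3 s1^-1 s2^-1 s1 s3 s2^-1 s1^-1 s2 s1^-1 s4^-1 s5^-1 on 6 strands reduces by inverse Markov moves (closure unchanged at each step):
  Destabilize: the word has the form β·s5^-1 where s5^-1 occurs only as the final letter (β ∈ B_5); drop it and the last strand → 5 strands.
  Destabilize: the word has the form β·s4^-1 where s4^-1 occurs only as the final letter (β ∈ B_4); drop it and the last strand → 4 strands.
Reduced to β = s3 s1^-1 s2^-1 s1 s3 s2^-1 s1^-1 s2 s1^-1 on 4 strands, 9 crossings.
Compute on β:
Braid: s3 s1^-1 s2^-1 s1 s3 s2^-1 s1^-1 s2 s1^-1 on 4 strands, 9 crossings.
Writhe w = (#positive) - (#negative) = 4 - 5 = -1.
Enumerate smoothing states for the bracket polynomial. There are 2^9 = 512 states.
Each crossing splits two ways (0=vertical, 1=horizontal). The state's weight is A^(#A-smoothings - #B-smoothings) * d^(loops - 1).
Tabulate the states by total A-exponent and number of loops L (A-exp: L × count):
  A^9: L=5 ×1
  A^7: L=4 ×9
  A^5: L=3 ×32, L=5 ×4
  A^3: L=2 ×53, L=4 ×30, L=6 ×1
  A^1: L=1 ×35, L=3 ×80, L=5 ×11
  A^-1: L=2 ×86, L=4 ×39, L=6 ×1
  A^-3: L=1 ×21, L=3 ×58, L=5 ×5
  A^-5: L=2 ×26, L=4 ×10
  A^-7: L=1 ×3, L=3 ×6
  A^-9: L=2 ×1
Each group contributes A^e * Σ count * d^(L-1):
Powers of d = -A^2 - A^-2: d^2 = A^4 + 2 + A^-4; d^3 = -A^6 - 3*A^2 - 3*A^-2 - A^-6; d^4 = A^8 + 4*A^4 + 6 + 4*A^-4 + A^-8; d^5 = -A^10 - 5*A^6 - 10*A^2 - 10*A^-2 - 5*A^-6 - A^-10.
  A^9 * (d^4) = A^17 + 4*A^13 + 6*A^9 + 4*A^5 + A
  A^7 * (9*d^3) = -9*A^13 - 27*A^9 - 27*A^5 - 9*A
  A^5 * (32*d^2 + 4*d^4) = 4*A^13 + 48*A^9 + 88*A^5 + 48*A + 4*A^-3
  A^3 * (53*d + 30*d^3 + d^5) = -A^13 - 35*A^9 - 153*A^5 - 153*A - 35*A^-3 - A^-7
  A^1 * (35 + 80*d^2 + 11*d^4) = 11*A^9 + 124*A^5 + 261*A + 124*A^-3 + 11*A^-7
  A^-1 * (86*d + 39*d^3 + d^5) = -A^9 - 44*A^5 - 213*A - 213*A^-3 - 44*A^-7 - A^-11
  A^-3 * (21 + 58*d^2 + 5*d^4) = 5*A^5 + 78*A + 167*A^-3 + 78*A^-7 + 5*A^-11
  A^-5 * (26*d + 10*d^3) = -10*A - 56*A^-3 - 56*A^-7 - 10*A^-11
  A^-7 * (3 + 6*d^2) = 6*A^-3 + 15*A^-7 + 6*A^-11
  A^-9 * (d) = -A^-7 - A^-11
Summing the groups: <K> = A^17 - 2*A^13 + 2*A^9 - 3*A^5 + 3*A - 3*A^-3 + 2*A^-7 - A^-11
Normalise by the writhe: (-A^3)^(-w) = (-A^3)^(1) = -A^3, so f(A) = -A^3 * <K> = -A^20 + 2*A^16 - 2*A^12 + 3*A^8 - 3*A^4 + 3 - 2*A^-4 + A^-8.
Substitute A = t^(-1/4), i.e. A^e → t^(-e/4): V(t) = t^2 - 2*t + 3 - 3*t^-1 + 3*t^-2 - 2*t^-3 + 2*t^-4 - t^-5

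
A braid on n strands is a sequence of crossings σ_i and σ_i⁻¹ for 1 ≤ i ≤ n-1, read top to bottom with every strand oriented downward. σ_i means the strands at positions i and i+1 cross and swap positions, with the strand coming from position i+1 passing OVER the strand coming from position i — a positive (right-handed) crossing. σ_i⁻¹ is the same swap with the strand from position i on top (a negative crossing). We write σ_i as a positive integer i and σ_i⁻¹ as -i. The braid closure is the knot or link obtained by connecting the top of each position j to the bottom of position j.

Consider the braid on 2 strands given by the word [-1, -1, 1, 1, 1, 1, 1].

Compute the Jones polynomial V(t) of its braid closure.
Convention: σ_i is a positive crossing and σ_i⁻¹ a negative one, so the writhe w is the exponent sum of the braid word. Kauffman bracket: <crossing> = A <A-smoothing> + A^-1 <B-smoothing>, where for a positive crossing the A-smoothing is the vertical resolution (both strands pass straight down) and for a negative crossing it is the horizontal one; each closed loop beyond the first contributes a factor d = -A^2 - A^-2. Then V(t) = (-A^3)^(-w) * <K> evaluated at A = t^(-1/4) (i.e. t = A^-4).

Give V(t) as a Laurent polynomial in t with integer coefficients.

-t^4 + t^3 + t

Derivation:
First cancel adjacent σ_i σ_i⁻¹ pairs (Reidemeister II — same braid, same closure): s1^-1 s1^-1 s1 s1 s1 s1 s1 → s1 s1 s1.
Braid: s1 s1 s1 on 2 strands, 3 crossings.
Writhe w = (#positive) - (#negative) = 3 - 0 = 3.
Computing the Kauffman bracket via state sum. There are 2^3 = 8 states.
For each crossing: s=0 is the vertical smoothing, s=1 horizontal. Crossing k contributes A^(sign_k * (1 - 2*s_k)); loop factor d = -A^2 - A^-2.
  state 000: A-exp=+3, loops=2, term = A^3 * d^1
  state 001: A-exp=+1, loops=1, term = A^1 * d^0
  state 010: A-exp=+1, loops=1, term = A^1 * d^0
  state 011: A-exp=-1, loops=2, term = A^-1 * d^1
  state 100: A-exp=+1, loops=1, term = A^1 * d^0
  state 101: A-exp=-1, loops=2, term = A^-1 * d^1
  state 110: A-exp=-1, loops=2, term = A^-1 * d^1
  state 111: A-exp=-3, loops=3, term = A^-3 * d^2
Collect the terms by A-exponent (count of states per loop number):
Powers of d = -A^2 - A^-2: d^2 = A^4 + 2 + A^-4.
  A^3 * (d) = -A^5 - A
  A^1 * (3) = 3*A
  A^-1 * (3*d) = -3*A - 3*A^-3
  A^-3 * (d^2) = A + 2*A^-3 + A^-7
Summing the groups: <K> = -A^5 - A^-3 + A^-7
Normalise by the writhe: (-A^3)^(-w) = (-A^3)^(-3) = -A^-9, so f(A) = -A^-9 * <K> = A^-4 + A^-12 - A^-16.
Substitute A = t^(-1/4), i.e. A^e → t^(-e/4): V(t) = -t^4 + t^3 + t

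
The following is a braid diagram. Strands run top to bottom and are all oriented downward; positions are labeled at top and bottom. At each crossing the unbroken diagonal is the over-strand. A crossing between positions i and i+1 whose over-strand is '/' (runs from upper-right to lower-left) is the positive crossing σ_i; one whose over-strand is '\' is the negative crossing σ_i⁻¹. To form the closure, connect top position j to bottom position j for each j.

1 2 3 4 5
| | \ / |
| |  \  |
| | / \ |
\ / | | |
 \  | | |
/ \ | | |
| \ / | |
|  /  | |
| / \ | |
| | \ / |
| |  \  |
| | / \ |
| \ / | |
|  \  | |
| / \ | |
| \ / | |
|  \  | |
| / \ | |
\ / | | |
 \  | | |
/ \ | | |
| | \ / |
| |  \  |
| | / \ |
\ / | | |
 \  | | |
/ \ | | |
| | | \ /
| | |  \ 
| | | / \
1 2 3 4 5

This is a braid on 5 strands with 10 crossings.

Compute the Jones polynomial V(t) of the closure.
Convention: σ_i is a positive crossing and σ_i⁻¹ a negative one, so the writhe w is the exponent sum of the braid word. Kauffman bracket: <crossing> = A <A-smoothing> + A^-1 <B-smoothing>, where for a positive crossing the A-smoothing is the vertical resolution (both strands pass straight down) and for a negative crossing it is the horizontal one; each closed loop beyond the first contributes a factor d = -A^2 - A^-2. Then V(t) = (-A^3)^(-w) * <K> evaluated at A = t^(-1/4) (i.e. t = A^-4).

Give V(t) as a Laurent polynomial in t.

t^-2 - t^-3 + 3*t^-4 - 3*t^-5 + 4*t^-6 - 4*t^-7 + 2*t^-8 - 2*t^-9 + t^-10

Derivation:
Reading the diagram top to bottom ('/'-over between positions i,i+1 = s_i, '\'-over = s_i^-1): braid word = s3^-1 s1^-1 s2 s3^-1 s2^-1 s2^-1 s1^-1 s3^-1 s1^-1 s4^-1.
The presented braid s3^-1 s1^-1 s2 s3^-1 s2^-1 s2^-1 s1^-1 s3^-1 s1^-1 s4^-1 on 5 strands reduces by inverse Markov moves (closure unchanged at each step):
  Destabilize: the word has the form β·s4^-1 where s4^-1 occurs only as the final letter (β ∈ B_4); drop it and the last strand → 4 strands.
Reduced to β = s3^-1 s1^-1 s2 s3^-1 s2^-1 s2^-1 s1^-1 s3^-1 s1^-1 on 4 strands, 9 crossings.
Compute on β:
Braid: s3^-1 s1^-1 s2 s3^-1 s2^-1 s2^-1 s1^-1 s3^-1 s1^-1 on 4 strands, 9 crossings.
Writhe w = (#positive) - (#negative) = 1 - 8 = -7.
State-sum expansion of <K>. There are 2^9 = 512 states.
Smooth each crossing (0=||, 1=⌣⌢); contribution A^(Σ sign_k(1-2s_k)) * d^(L-1).
Tabulate the states by total A-exponent and number of loops L (A-exp: L × count):
  A^9: L=6 ×1
  A^7: L=5 ×9
  A^5: L=4 ×34, L=6 ×2
  A^3: L=3 ×67, L=5 ×17
  A^1: L=2 ×69, L=4 ×56, L=6 ×1
  A^-1: L=1 ×30, L=3 ×88, L=5 ×8
  A^-3: L=2 ×61, L=4 ×23
  A^-5: L=1 ×9, L=3 ×26, L=5 ×1
  A^-7: L=2 ×6, L=4 ×3
  A^-9: L=3 ×1
Each group contributes A^e * Σ count * d^(L-1):
Powers of d = -A^2 - A^-2: d^2 = A^4 + 2 + A^-4; d^3 = -A^6 - 3*A^2 - 3*A^-2 - A^-6; d^4 = A^8 + 4*A^4 + 6 + 4*A^-4 + A^-8; d^5 = -A^10 - 5*A^6 - 10*A^2 - 10*A^-2 - 5*A^-6 - A^-10.
  A^9 * (d^5) = -A^19 - 5*A^15 - 10*A^11 - 10*A^7 - 5*A^3 - A^-1
  A^7 * (9*d^4) = 9*A^15 + 36*A^11 + 54*A^7 + 36*A^3 + 9*A^-1
  A^5 * (34*d^3 + 2*d^5) = -2*A^15 - 44*A^11 - 122*A^7 - 122*A^3 - 44*A^-1 - 2*A^-5
  A^3 * (67*d^2 + 17*d^4) = 17*A^11 + 135*A^7 + 236*A^3 + 135*A^-1 + 17*A^-5
  A^1 * (69*d + 56*d^3 + d^5) = -A^11 - 61*A^7 - 247*A^3 - 247*A^-1 - 61*A^-5 - A^-9
  A^-1 * (30 + 88*d^2 + 8*d^4) = 8*A^7 + 120*A^3 + 254*A^-1 + 120*A^-5 + 8*A^-9
  A^-3 * (61*d + 23*d^3) = -23*A^3 - 130*A^-1 - 130*A^-5 - 23*A^-9
  A^-5 * (9 + 26*d^2 + d^4) = A^3 + 30*A^-1 + 67*A^-5 + 30*A^-9 + A^-13
  A^-7 * (6*d + 3*d^3) = -3*A^-1 - 15*A^-5 - 15*A^-9 - 3*A^-13
  A^-9 * (d^2) = A^-5 + 2*A^-9 + A^-13
Summing the groups: <K> = -A^19 + 2*A^15 - 2*A^11 + 4*A^7 - 4*A^3 + 3*A^-1 - 3*A^-5 + A^-9 - A^-13
Normalise by the writhe: (-A^3)^(-w) = (-A^3)^(7) = -A^21, so f(A) = -A^21 * <K> = A^40 - 2*A^36 + 2*A^32 - 4*A^28 + 4*A^24 - 3*A^20 + 3*A^16 - A^12 + A^8.
Substitute A = t^(-1/4), i.e. A^e → t^(-e/4): V(t) = t^-2 - t^-3 + 3*t^-4 - 3*t^-5 + 4*t^-6 - 4*t^-7 + 2*t^-8 - 2*t^-9 + t^-10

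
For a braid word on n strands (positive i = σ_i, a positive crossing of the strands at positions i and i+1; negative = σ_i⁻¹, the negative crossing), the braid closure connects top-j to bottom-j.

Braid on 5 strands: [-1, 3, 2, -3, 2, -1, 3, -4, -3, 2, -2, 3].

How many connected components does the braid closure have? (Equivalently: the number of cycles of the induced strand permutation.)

3

Derivation:
Track the strand permutation on 5 strands, starting from identity.
  step 1: s1^-1 swaps positions 1,2 -> [2 1 3 4 5]
  step 2: s3 swaps positions 3,4 -> [2 1 4 3 5]
  step 3: s2 swaps positions 2,3 -> [2 4 1 3 5]
  step 4: s3^-1 swaps positions 3,4 -> [2 4 3 1 5]
  step 5: s2 swaps positions 2,3 -> [2 3 4 1 5]
  step 6: s1^-1 swaps positions 1,2 -> [3 2 4 1 5]
  step 7: s3 swaps positions 3,4 -> [3 2 1 4 5]
  step 8: s4^-1 swaps positions 4,5 -> [3 2 1 5 4]
  step 9: s3^-1 swaps positions 3,4 -> [3 2 5 1 4]
  step 10: s2 swaps positions 2,3 -> [3 5 2 1 4]
  step 11: s2^-1 swaps positions 2,3 -> [3 2 5 1 4]
  step 12: s3 swaps positions 3,4 -> [3 2 1 5 4]
Final permutation (position -> original strand): [3 2 1 5 4]
Closure components = cycle count of this permutation = 3.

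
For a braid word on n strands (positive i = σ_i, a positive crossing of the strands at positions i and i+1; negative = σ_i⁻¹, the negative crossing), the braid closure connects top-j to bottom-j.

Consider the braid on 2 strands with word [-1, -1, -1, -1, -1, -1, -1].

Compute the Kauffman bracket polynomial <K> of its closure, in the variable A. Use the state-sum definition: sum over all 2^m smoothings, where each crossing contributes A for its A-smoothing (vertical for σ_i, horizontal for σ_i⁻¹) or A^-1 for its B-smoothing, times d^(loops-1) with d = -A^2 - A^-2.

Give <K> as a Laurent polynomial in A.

A^19 - A^15 + A^11 - A^7 + A^3 - A^-1 - A^-9

Derivation:
Braid: s1^-1 s1^-1 s1^-1 s1^-1 s1^-1 s1^-1 s1^-1 on 2 strands, 7 crossings.
Writhe w = (#positive) - (#negative) = 0 - 7 = -7.
Computing the Kauffman bracket via state sum. There are 2^7 = 128 states.
Smooth each crossing (0=||, 1=⌣⌢); contribution A^(Σ sign_k(1-2s_k)) * d^(L-1).
Tabulate the states by total A-exponent and number of loops L (A-exp: L × count):
  A^7: L=7 ×1
  A^5: L=6 ×7
  A^3: L=5 ×21
  A^1: L=4 ×35
  A^-1: L=3 ×35
  A^-3: L=2 ×21
  A^-5: L=1 ×7
  A^-7: L=2 ×1
Each group contributes A^e * Σ count * d^(L-1):
Powers of d = -A^2 - A^-2: d^2 = A^4 + 2 + A^-4; d^3 = -A^6 - 3*A^2 - 3*A^-2 - A^-6; d^4 = A^8 + 4*A^4 + 6 + 4*A^-4 + A^-8; d^5 = -A^10 - 5*A^6 - 10*A^2 - 10*A^-2 - 5*A^-6 - A^-10; d^6 = A^12 + 6*A^8 + 15*A^4 + 20 + 15*A^-4 + 6*A^-8 + A^-12.
  A^7 * (d^6) = A^19 + 6*A^15 + 15*A^11 + 20*A^7 + 15*A^3 + 6*A^-1 + A^-5
  A^5 * (7*d^5) = -7*A^15 - 35*A^11 - 70*A^7 - 70*A^3 - 35*A^-1 - 7*A^-5
  A^3 * (21*d^4) = 21*A^11 + 84*A^7 + 126*A^3 + 84*A^-1 + 21*A^-5
  A^1 * (35*d^3) = -35*A^7 - 105*A^3 - 105*A^-1 - 35*A^-5
  A^-1 * (35*d^2) = 35*A^3 + 70*A^-1 + 35*A^-5
  A^-3 * (21*d) = -21*A^-1 - 21*A^-5
  A^-5 * (7) = 7*A^-5
  A^-7 * (d) = -A^-5 - A^-9
Summing the groups: <K> = A^19 - A^15 + A^11 - A^7 + A^3 - A^-1 - A^-9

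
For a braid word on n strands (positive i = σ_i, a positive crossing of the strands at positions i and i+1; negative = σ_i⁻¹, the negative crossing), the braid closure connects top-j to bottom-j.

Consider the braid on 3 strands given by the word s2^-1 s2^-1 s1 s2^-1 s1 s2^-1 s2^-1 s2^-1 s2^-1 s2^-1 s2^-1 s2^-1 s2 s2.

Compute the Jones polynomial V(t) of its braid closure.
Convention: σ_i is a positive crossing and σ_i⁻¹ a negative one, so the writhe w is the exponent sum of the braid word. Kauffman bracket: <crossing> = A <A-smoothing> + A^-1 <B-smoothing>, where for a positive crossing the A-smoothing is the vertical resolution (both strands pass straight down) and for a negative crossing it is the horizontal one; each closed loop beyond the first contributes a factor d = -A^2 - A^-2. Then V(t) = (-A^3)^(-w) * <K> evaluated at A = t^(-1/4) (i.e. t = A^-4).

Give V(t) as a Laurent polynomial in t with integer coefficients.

t^-1 - t^-2 + 2*t^-3 - 2*t^-4 + 3*t^-5 - 3*t^-6 + 3*t^-7 - 3*t^-8 + 2*t^-9 - 2*t^-10 + t^-11

Derivation:
The presented braid s2^-1 s2^-1 s1 s2^-1 s1 s2^-1 s2^-1 s2^-1 s2^-1 s2^-1 s2^-1 s2^-1 s2 s2 on 3 strands reduces by inverse Markov moves (closure unchanged at each step):
  Deconjugate: the word is γ·β·γ⁻¹ with γ = s2^-1 (prefix) and γ⁻¹ = s2 (suffix); strip both.
  Deconjugate: the word is γ·β·γ⁻¹ with γ = s2^-1 (prefix) and γ⁻¹ = s2 (suffix); strip both.
Reduced to β = s1 s2^-1 s1 s2^-1 s2^-1 s2^-1 s2^-1 s2^-1 s2^-1 s2^-1 on 3 strands, 10 crossings.
Compute on β:
Braid: s1 s2^-1 s1 s2^-1 s2^-1 s2^-1 s2^-1 s2^-1 s2^-1 s2^-1 on 3 strands, 10 crossings.
Writhe w = (#positive) - (#negative) = 2 - 8 = -6.
Computing the Kauffman bracket via state sum. There are 2^10 = 1024 states.
Smooth each crossing (0=||, 1=⌣⌢); contribution A^(Σ sign_k(1-2s_k)) * d^(L-1).
Tabulate the states by total A-exponent and number of loops L (A-exp: L × count):
  A^10: L=9 ×1
  A^8: L=8 ×10
  A^6: L=7 ×45
  A^4: L=6 ×119, L=8 ×1
  A^2: L=5 ×203, L=7 ×7
  A^0: L=4 ×231, L=6 ×21
  A^-2: L=3 ×175, L=5 ×35
  A^-4: L=2 ×85, L=4 ×35
  A^-6: L=1 ×23, L=3 ×22
  A^-8: L=2 ×10
  A^-10: L=3 ×1
Each group contributes A^e * Σ count * d^(L-1):
Powers of d = -A^2 - A^-2: d^2 = A^4 + 2 + A^-4; d^3 = -A^6 - 3*A^2 - 3*A^-2 - A^-6; d^4 = A^8 + 4*A^4 + 6 + 4*A^-4 + A^-8; d^5 = -A^10 - 5*A^6 - 10*A^2 - 10*A^-2 - 5*A^-6 - A^-10; d^6 = A^12 + 6*A^8 + 15*A^4 + 20 + 15*A^-4 + 6*A^-8 + A^-12; d^7 = -A^14 - 7*A^10 - 21*A^6 - 35*A^2 - 35*A^-2 - 21*A^-6 - 7*A^-10 - A^-14; d^8 = A^16 + 8*A^12 + 28*A^8 + 56*A^4 + 70 + 56*A^-4 + 28*A^-8 + 8*A^-12 + A^-16.
  A^10 * (d^8) = A^26 + 8*A^22 + 28*A^18 + 56*A^14 + 70*A^10 + 56*A^6 + 28*A^2 + 8*A^-2 + A^-6
  A^8 * (10*d^7) = -10*A^22 - 70*A^18 - 210*A^14 - 350*A^10 - 350*A^6 - 210*A^2 - 70*A^-2 - 10*A^-6
  A^6 * (45*d^6) = 45*A^18 + 270*A^14 + 675*A^10 + 900*A^6 + 675*A^2 + 270*A^-2 + 45*A^-6
  A^4 * (119*d^5 + d^7) = -A^18 - 126*A^14 - 616*A^10 - 1225*A^6 - 1225*A^2 - 616*A^-2 - 126*A^-6 - A^-10
  A^2 * (203*d^4 + 7*d^6) = 7*A^14 + 245*A^10 + 917*A^6 + 1358*A^2 + 917*A^-2 + 245*A^-6 + 7*A^-10
  A^0 * (231*d^3 + 21*d^5) = -21*A^10 - 336*A^6 - 903*A^2 - 903*A^-2 - 336*A^-6 - 21*A^-10
  A^-2 * (175*d^2 + 35*d^4) = 35*A^6 + 315*A^2 + 560*A^-2 + 315*A^-6 + 35*A^-10
  A^-4 * (85*d + 35*d^3) = -35*A^2 - 190*A^-2 - 190*A^-6 - 35*A^-10
  A^-6 * (23 + 22*d^2) = 22*A^-2 + 67*A^-6 + 22*A^-10
  A^-8 * (10*d) = -10*A^-6 - 10*A^-10
  A^-10 * (d^2) = A^-6 + 2*A^-10 + A^-14
Summing the groups: <K> = A^26 - 2*A^22 + 2*A^18 - 3*A^14 + 3*A^10 - 3*A^6 + 3*A^2 - 2*A^-2 + 2*A^-6 - A^-10 + A^-14
Normalise by the writhe: (-A^3)^(-w) = (-A^3)^(6) = A^18, so f(A) = A^18 * <K> = A^44 - 2*A^40 + 2*A^36 - 3*A^32 + 3*A^28 - 3*A^24 + 3*A^20 - 2*A^16 + 2*A^12 - A^8 + A^4.
Substitute A = t^(-1/4), i.e. A^e → t^(-e/4): V(t) = t^-1 - t^-2 + 2*t^-3 - 2*t^-4 + 3*t^-5 - 3*t^-6 + 3*t^-7 - 3*t^-8 + 2*t^-9 - 2*t^-10 + t^-11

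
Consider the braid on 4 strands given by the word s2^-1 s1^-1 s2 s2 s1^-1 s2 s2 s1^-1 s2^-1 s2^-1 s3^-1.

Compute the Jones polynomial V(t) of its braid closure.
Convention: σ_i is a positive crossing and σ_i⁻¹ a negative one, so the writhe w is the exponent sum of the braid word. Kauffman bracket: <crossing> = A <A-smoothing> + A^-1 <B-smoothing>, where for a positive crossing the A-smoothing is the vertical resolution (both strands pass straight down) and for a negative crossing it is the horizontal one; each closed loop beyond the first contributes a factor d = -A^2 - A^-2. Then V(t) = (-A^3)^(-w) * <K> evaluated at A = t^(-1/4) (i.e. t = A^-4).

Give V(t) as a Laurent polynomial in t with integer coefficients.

t^2 - 2*t + 4 - 4*t^-1 + 4*t^-2 - 4*t^-3 + 3*t^-4 - 2*t^-5 + t^-6

Derivation:
The presented braid s2^-1 s1^-1 s2 s2 s1^-1 s2 s2 s1^-1 s2^-1 s2^-1 s3^-1 on 4 strands reduces by inverse Markov moves (closure unchanged at each step):
  Destabilize: the word has the form β·s3^-1 where s3^-1 occurs only as the final letter (β ∈ B_3); drop it and the last strand → 3 strands.
Reduced to β = s2^-1 s1^-1 s2 s2 s1^-1 s2 s2 s1^-1 s2^-1 s2^-1 on 3 strands, 10 crossings.
Compute on β:
Braid: s2^-1 s1^-1 s2 s2 s1^-1 s2 s2 s1^-1 s2^-1 s2^-1 on 3 strands, 10 crossings.
Writhe w = (#positive) - (#negative) = 4 - 6 = -2.
State-sum expansion of <K>. There are 2^10 = 1024 states.
For each crossing: s=0 is the vertical smoothing, s=1 horizontal. Crossing k contributes A^(sign_k * (1 - 2*s_k)); loop factor d = -A^2 - A^-2.
Tabulate the states by total A-exponent and number of loops L (A-exp: L × count):
  A^10: L=5 ×1
  A^8: L=4 ×10
  A^6: L=3 ×39, L=5 ×6
  A^4: L=2 ×66, L=4 ×52, L=6 ×2
  A^2: L=1 ×45, L=3 ×124, L=5 ×41
  A^0: L=2 ×118, L=4 ×113, L=6 ×21
  A^-2: L=1 ×20, L=3 ×120, L=5 ×63, L=7 ×7
  A^-4: L=2 ×30, L=4 ×68, L=6 ×21, L=8 ×1
  A^-6: L=3 ×20, L=5 ×22, L=7 ×3
  A^-8: L=4 ×7, L=6 ×3
  A^-10: L=5 ×1
Each group contributes A^e * Σ count * d^(L-1):
Powers of d = -A^2 - A^-2: d^2 = A^4 + 2 + A^-4; d^3 = -A^6 - 3*A^2 - 3*A^-2 - A^-6; d^4 = A^8 + 4*A^4 + 6 + 4*A^-4 + A^-8; d^5 = -A^10 - 5*A^6 - 10*A^2 - 10*A^-2 - 5*A^-6 - A^-10; d^6 = A^12 + 6*A^8 + 15*A^4 + 20 + 15*A^-4 + 6*A^-8 + A^-12; d^7 = -A^14 - 7*A^10 - 21*A^6 - 35*A^2 - 35*A^-2 - 21*A^-6 - 7*A^-10 - A^-14.
  A^10 * (d^4) = A^18 + 4*A^14 + 6*A^10 + 4*A^6 + A^2
  A^8 * (10*d^3) = -10*A^14 - 30*A^10 - 30*A^6 - 10*A^2
  A^6 * (39*d^2 + 6*d^4) = 6*A^14 + 63*A^10 + 114*A^6 + 63*A^2 + 6*A^-2
  A^4 * (66*d + 52*d^3 + 2*d^5) = -2*A^14 - 62*A^10 - 242*A^6 - 242*A^2 - 62*A^-2 - 2*A^-6
  A^2 * (45 + 124*d^2 + 41*d^4) = 41*A^10 + 288*A^6 + 539*A^2 + 288*A^-2 + 41*A^-6
  A^0 * (118*d + 113*d^3 + 21*d^5) = -21*A^10 - 218*A^6 - 667*A^2 - 667*A^-2 - 218*A^-6 - 21*A^-10
  A^-2 * (20 + 120*d^2 + 63*d^4 + 7*d^6) = 7*A^10 + 105*A^6 + 477*A^2 + 778*A^-2 + 477*A^-6 + 105*A^-10 + 7*A^-14
  A^-4 * (30*d + 68*d^3 + 21*d^5 + d^7) = -A^10 - 28*A^6 - 194*A^2 - 479*A^-2 - 479*A^-6 - 194*A^-10 - 28*A^-14 - A^-18
  A^-6 * (20*d^2 + 22*d^4 + 3*d^6) = 3*A^6 + 40*A^2 + 153*A^-2 + 232*A^-6 + 153*A^-10 + 40*A^-14 + 3*A^-18
  A^-8 * (7*d^3 + 3*d^5) = -3*A^2 - 22*A^-2 - 51*A^-6 - 51*A^-10 - 22*A^-14 - 3*A^-18
  A^-10 * (d^4) = A^-2 + 4*A^-6 + 6*A^-10 + 4*A^-14 + A^-18
Summing the groups: <K> = A^18 - 2*A^14 + 3*A^10 - 4*A^6 + 4*A^2 - 4*A^-2 + 4*A^-6 - 2*A^-10 + A^-14
Normalise by the writhe: (-A^3)^(-w) = (-A^3)^(2) = A^6, so f(A) = A^6 * <K> = A^24 - 2*A^20 + 3*A^16 - 4*A^12 + 4*A^8 - 4*A^4 + 4 - 2*A^-4 + A^-8.
Substitute A = t^(-1/4), i.e. A^e → t^(-e/4): V(t) = t^2 - 2*t + 4 - 4*t^-1 + 4*t^-2 - 4*t^-3 + 3*t^-4 - 2*t^-5 + t^-6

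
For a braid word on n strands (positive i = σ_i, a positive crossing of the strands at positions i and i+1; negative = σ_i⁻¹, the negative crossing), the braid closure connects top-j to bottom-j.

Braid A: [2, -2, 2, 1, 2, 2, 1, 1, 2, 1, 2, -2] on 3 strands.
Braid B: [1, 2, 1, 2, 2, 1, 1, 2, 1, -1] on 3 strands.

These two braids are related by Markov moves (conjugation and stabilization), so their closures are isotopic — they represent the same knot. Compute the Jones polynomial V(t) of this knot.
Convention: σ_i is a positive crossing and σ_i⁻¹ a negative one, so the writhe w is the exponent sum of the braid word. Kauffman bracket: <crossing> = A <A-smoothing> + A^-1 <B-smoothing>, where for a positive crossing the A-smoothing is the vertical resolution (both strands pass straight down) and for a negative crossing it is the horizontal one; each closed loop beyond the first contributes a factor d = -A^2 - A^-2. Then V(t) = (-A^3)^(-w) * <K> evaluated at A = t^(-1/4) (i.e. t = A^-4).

Markov-equivalent braids have isotopic closures, hence identical knot invariants. Strip the Markov moves from each word to reach a common short braid β, then compute V(t) once on β.
Braid A: s2 s2^-1 s2 s1 s2 s2 s1 s1 s2 s1 s2 s2^-1 on 3 strands reduces by inverse Markov moves (closure unchanged at each step):
  Deconjugate: the word is γ·β·γ⁻¹ with γ = s2 s2^-1 (prefix) and γ⁻¹ = s2 s2^-1 (suffix); strip both.
Reduced to β = s2 s1 s2 s2 s1 s1 s2 s1 on 3 strands, 8 crossings.
Braid B: s1 s2 s1 s2 s2 s1 s1 s2 s1 s1^-1 on 3 strands reduces by inverse Markov moves (closure unchanged at each step):
  Deconjugate: the word is γ·β·γ⁻¹ with γ = s1 (prefix) and γ⁻¹ = s1^-1 (suffix); strip both.
Reduced to β = s2 s1 s2 s2 s1 s1 s2 s1 on 3 strands, 8 crossings.
Both give the same β = s2 s1 s2 s2 s1 s1 s2 s1 on 3 strands, so one state sum suffices:
Braid: s2 s1 s2 s2 s1 s1 s2 s1 on 3 strands, 8 crossings.
Writhe w = (#positive) - (#negative) = 8 - 0 = 8.
Enumerate smoothing states for the bracket polynomial. There are 2^8 = 256 states.
For each crossing: s=0 is the vertical smoothing, s=1 horizontal. Crossing k contributes A^(sign_k * (1 - 2*s_k)); loop factor d = -A^2 - A^-2.
Tabulate the states by total A-exponent and number of loops L (A-exp: L × count):
  A^8: L=3 ×1
  A^6: L=2 ×8
  A^4: L=1 ×16, L=3 ×12
  A^2: L=2 ×48, L=4 ×8
  A^0: L=1 ×17, L=3 ×51, L=5 ×2
  A^-2: L=2 ×34, L=4 ×22
  A^-4: L=1 ×4, L=3 ×21, L=5 ×3
  A^-6: L=2 ×4, L=4 ×4
  A^-8: L=3 ×1
Each group contributes A^e * Σ count * d^(L-1):
Powers of d = -A^2 - A^-2: d^2 = A^4 + 2 + A^-4; d^3 = -A^6 - 3*A^2 - 3*A^-2 - A^-6; d^4 = A^8 + 4*A^4 + 6 + 4*A^-4 + A^-8.
  A^8 * (d^2) = A^12 + 2*A^8 + A^4
  A^6 * (8*d) = -8*A^8 - 8*A^4
  A^4 * (16 + 12*d^2) = 12*A^8 + 40*A^4 + 12
  A^2 * (48*d + 8*d^3) = -8*A^8 - 72*A^4 - 72 - 8*A^-4
  A^0 * (17 + 51*d^2 + 2*d^4) = 2*A^8 + 59*A^4 + 131 + 59*A^-4 + 2*A^-8
  A^-2 * (34*d + 22*d^3) = -22*A^4 - 100 - 100*A^-4 - 22*A^-8
  A^-4 * (4 + 21*d^2 + 3*d^4) = 3*A^4 + 33 + 64*A^-4 + 33*A^-8 + 3*A^-12
  A^-6 * (4*d + 4*d^3) = -4 - 16*A^-4 - 16*A^-8 - 4*A^-12
  A^-8 * (d^2) = A^-4 + 2*A^-8 + A^-12
Summing the groups: <K> = A^12 + A^4 - A^-8
Normalise by the writhe: (-A^3)^(-w) = (-A^3)^(-8) = A^-24, so f(A) = A^-24 * <K> = A^-12 + A^-20 - A^-32.
Substitute A = t^(-1/4), i.e. A^e → t^(-e/4): V(t) = -t^8 + t^5 + t^3

Answer: -t^8 + t^5 + t^3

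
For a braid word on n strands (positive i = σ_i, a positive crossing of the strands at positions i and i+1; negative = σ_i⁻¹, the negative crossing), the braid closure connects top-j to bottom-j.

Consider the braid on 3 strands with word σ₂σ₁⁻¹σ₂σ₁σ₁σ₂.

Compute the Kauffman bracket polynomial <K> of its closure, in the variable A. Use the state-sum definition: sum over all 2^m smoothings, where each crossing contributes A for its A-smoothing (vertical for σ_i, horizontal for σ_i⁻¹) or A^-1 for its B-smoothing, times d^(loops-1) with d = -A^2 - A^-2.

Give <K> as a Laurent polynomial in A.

Braid: s2 s1^-1 s2 s1 s1 s2 on 3 strands, 6 crossings.
Writhe w = (#positive) - (#negative) = 5 - 1 = 4.
Enumerate smoothing states for the bracket polynomial. There are 2^6 = 64 states.
Smooth each crossing (0=||, 1=⌣⌢); contribution A^(Σ sign_k(1-2s_k)) * d^(L-1).
Tabulate the states by total A-exponent and number of loops L (A-exp: L × count):
  A^6: L=2 ×1
  A^4: L=1 ×3, L=3 ×3
  A^2: L=2 ×14, L=4 ×1
  A^0: L=1 ×10, L=3 ×10
  A^-2: L=2 ×13, L=4 ×2
  A^-4: L=3 ×6
  A^-6: L=4 ×1
Each group contributes A^e * Σ count * d^(L-1):
Powers of d = -A^2 - A^-2: d^2 = A^4 + 2 + A^-4; d^3 = -A^6 - 3*A^2 - 3*A^-2 - A^-6.
  A^6 * (d) = -A^8 - A^4
  A^4 * (3 + 3*d^2) = 3*A^8 + 9*A^4 + 3
  A^2 * (14*d + d^3) = -A^8 - 17*A^4 - 17 - A^-4
  A^0 * (10 + 10*d^2) = 10*A^4 + 30 + 10*A^-4
  A^-2 * (13*d + 2*d^3) = -2*A^4 - 19 - 19*A^-4 - 2*A^-8
  A^-4 * (6*d^2) = 6 + 12*A^-4 + 6*A^-8
  A^-6 * (d^3) = -1 - 3*A^-4 - 3*A^-8 - A^-12
Summing the groups: <K> = A^8 - A^4 + 2 - A^-4 + A^-8 - A^-12

Answer: A^8 - A^4 + 2 - A^-4 + A^-8 - A^-12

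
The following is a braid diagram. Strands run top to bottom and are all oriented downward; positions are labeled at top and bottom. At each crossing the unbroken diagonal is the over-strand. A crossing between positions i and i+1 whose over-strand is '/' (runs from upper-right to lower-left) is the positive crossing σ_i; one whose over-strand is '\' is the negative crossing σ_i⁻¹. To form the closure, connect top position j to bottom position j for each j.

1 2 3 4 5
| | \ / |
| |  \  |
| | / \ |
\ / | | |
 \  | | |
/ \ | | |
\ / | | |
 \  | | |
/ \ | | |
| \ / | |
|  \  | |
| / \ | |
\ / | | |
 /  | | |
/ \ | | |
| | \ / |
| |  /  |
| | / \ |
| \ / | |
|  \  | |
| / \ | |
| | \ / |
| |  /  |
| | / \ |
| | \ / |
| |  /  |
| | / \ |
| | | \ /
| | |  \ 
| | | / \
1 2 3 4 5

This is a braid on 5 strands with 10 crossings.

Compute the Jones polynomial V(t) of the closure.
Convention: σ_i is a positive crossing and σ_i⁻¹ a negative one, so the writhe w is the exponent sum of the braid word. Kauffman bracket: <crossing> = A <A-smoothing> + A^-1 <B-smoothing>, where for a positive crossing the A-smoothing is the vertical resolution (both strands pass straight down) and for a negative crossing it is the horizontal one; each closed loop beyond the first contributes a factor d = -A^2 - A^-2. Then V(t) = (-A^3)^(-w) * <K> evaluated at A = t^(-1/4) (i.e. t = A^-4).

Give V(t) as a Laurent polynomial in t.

t^2 - t + 2 - 2*t^-1 + t^-2 - t^-3 + t^-4

Derivation:
Reading the diagram top to bottom ('/'-over between positions i,i+1 = s_i, '\'-over = s_i^-1): braid word = s3^-1 s1^-1 s1^-1 s2^-1 s1 s3 s2^-1 s3 s3 s4^-1.
The presented braid s3^-1 s1^-1 s1^-1 s2^-1 s1 s3 s2^-1 s3 s3 s4^-1 on 5 strands reduces by inverse Markov moves (closure unchanged at each step):
  Destabilize: the word has the form β·s4^-1 where s4^-1 occurs only as the final letter (β ∈ B_4); drop it and the last strand → 4 strands.
  Deconjugate: the word is γ·β·γ⁻¹ with γ = s3^-1 (prefix) and γ⁻¹ = s3 (suffix); strip both.
Reduced to β = s1^-1 s1^-1 s2^-1 s1 s3 s2^-1 s3 on 4 strands, 7 crossings.
Compute on β:
Braid: s1^-1 s1^-1 s2^-1 s1 s3 s2^-1 s3 on 4 strands, 7 crossings.
Writhe w = (#positive) - (#negative) = 3 - 4 = -1.
Computing the Kauffman bracket via state sum. There are 2^7 = 128 states.
For each crossing: s=0 is the vertical smoothing, s=1 horizontal. Crossing k contributes A^(sign_k * (1 - 2*s_k)); loop factor d = -A^2 - A^-2.
Tabulate the states by total A-exponent and number of loops L (A-exp: L × count):
  A^7: L=4 ×1
  A^5: L=3 ×7
  A^3: L=2 ×17, L=4 ×4
  A^1: L=1 ×14, L=3 ×20, L=5 ×1
  A^-1: L=2 ×27, L=4 ×8
  A^-3: L=1 ×5, L=3 ×15, L=5 ×1
  A^-5: L=2 ×4, L=4 ×3
  A^-7: L=3 ×1
Each group contributes A^e * Σ count * d^(L-1):
Powers of d = -A^2 - A^-2: d^2 = A^4 + 2 + A^-4; d^3 = -A^6 - 3*A^2 - 3*A^-2 - A^-6; d^4 = A^8 + 4*A^4 + 6 + 4*A^-4 + A^-8.
  A^7 * (d^3) = -A^13 - 3*A^9 - 3*A^5 - A
  A^5 * (7*d^2) = 7*A^9 + 14*A^5 + 7*A
  A^3 * (17*d + 4*d^3) = -4*A^9 - 29*A^5 - 29*A - 4*A^-3
  A^1 * (14 + 20*d^2 + d^4) = A^9 + 24*A^5 + 60*A + 24*A^-3 + A^-7
  A^-1 * (27*d + 8*d^3) = -8*A^5 - 51*A - 51*A^-3 - 8*A^-7
  A^-3 * (5 + 15*d^2 + d^4) = A^5 + 19*A + 41*A^-3 + 19*A^-7 + A^-11
  A^-5 * (4*d + 3*d^3) = -3*A - 13*A^-3 - 13*A^-7 - 3*A^-11
  A^-7 * (d^2) = A^-3 + 2*A^-7 + A^-11
Summing the groups: <K> = -A^13 + A^9 - A^5 + 2*A - 2*A^-3 + A^-7 - A^-11
Normalise by the writhe: (-A^3)^(-w) = (-A^3)^(1) = -A^3, so f(A) = -A^3 * <K> = A^16 - A^12 + A^8 - 2*A^4 + 2 - A^-4 + A^-8.
Substitute A = t^(-1/4), i.e. A^e → t^(-e/4): V(t) = t^2 - t + 2 - 2*t^-1 + t^-2 - t^-3 + t^-4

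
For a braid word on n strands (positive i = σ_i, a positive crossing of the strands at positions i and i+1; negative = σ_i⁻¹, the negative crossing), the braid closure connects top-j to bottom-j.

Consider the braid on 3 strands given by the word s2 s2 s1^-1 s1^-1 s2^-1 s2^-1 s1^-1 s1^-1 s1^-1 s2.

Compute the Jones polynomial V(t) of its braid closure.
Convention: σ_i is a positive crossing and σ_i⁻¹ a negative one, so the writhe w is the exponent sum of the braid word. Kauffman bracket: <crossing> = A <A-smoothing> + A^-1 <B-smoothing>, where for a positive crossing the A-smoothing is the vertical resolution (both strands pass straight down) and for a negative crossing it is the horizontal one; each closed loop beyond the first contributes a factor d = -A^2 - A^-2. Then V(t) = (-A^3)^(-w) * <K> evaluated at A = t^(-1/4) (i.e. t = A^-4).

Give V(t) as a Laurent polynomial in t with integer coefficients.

-1 + 3*t^-1 - 4*t^-2 + 6*t^-3 - 5*t^-4 + 5*t^-5 - 4*t^-6 + 2*t^-7 - t^-8

Derivation:
Braid: s2 s2 s1^-1 s1^-1 s2^-1 s2^-1 s1^-1 s1^-1 s1^-1 s2 on 3 strands, 10 crossings.
Writhe w = (#positive) - (#negative) = 3 - 7 = -4.
State-sum expansion of <K>. There are 2^10 = 1024 states.
Smooth each crossing (0=||, 1=⌣⌢); contribution A^(Σ sign_k(1-2s_k)) * d^(L-1).
Tabulate the states by total A-exponent and number of loops L (A-exp: L × count):
  A^10: L=6 ×1
  A^8: L=5 ×10
  A^6: L=4 ×41, L=6 ×4
  A^4: L=3 ×87, L=5 ×32, L=7 ×1
  A^2: L=2 ×97, L=4 ×100, L=6 ×13
  A^0: L=1 ×46, L=3 ×152, L=5 ×52, L=7 ×2
  A^-2: L=2 ×103, L=4 ×96, L=6 ×11
  A^-4: L=1 ×15, L=3 ×79, L=5 ×26
  A^-6: L=2 ×18, L=4 ×26, L=6 ×1
  A^-8: L=3 ×8, L=5 ×2
  A^-10: L=4 ×1
Each group contributes A^e * Σ count * d^(L-1):
Powers of d = -A^2 - A^-2: d^2 = A^4 + 2 + A^-4; d^3 = -A^6 - 3*A^2 - 3*A^-2 - A^-6; d^4 = A^8 + 4*A^4 + 6 + 4*A^-4 + A^-8; d^5 = -A^10 - 5*A^6 - 10*A^2 - 10*A^-2 - 5*A^-6 - A^-10; d^6 = A^12 + 6*A^8 + 15*A^4 + 20 + 15*A^-4 + 6*A^-8 + A^-12.
  A^10 * (d^5) = -A^20 - 5*A^16 - 10*A^12 - 10*A^8 - 5*A^4 - 1
  A^8 * (10*d^4) = 10*A^16 + 40*A^12 + 60*A^8 + 40*A^4 + 10
  A^6 * (41*d^3 + 4*d^5) = -4*A^16 - 61*A^12 - 163*A^8 - 163*A^4 - 61 - 4*A^-4
  A^4 * (87*d^2 + 32*d^4 + d^6) = A^16 + 38*A^12 + 230*A^8 + 386*A^4 + 230 + 38*A^-4 + A^-8
  A^2 * (97*d + 100*d^3 + 13*d^5) = -13*A^12 - 165*A^8 - 527*A^4 - 527 - 165*A^-4 - 13*A^-8
  A^0 * (46 + 152*d^2 + 52*d^4 + 2*d^6) = 2*A^12 + 64*A^8 + 390*A^4 + 702 + 390*A^-4 + 64*A^-8 + 2*A^-12
  A^-2 * (103*d + 96*d^3 + 11*d^5) = -11*A^8 - 151*A^4 - 501 - 501*A^-4 - 151*A^-8 - 11*A^-12
  A^-4 * (15 + 79*d^2 + 26*d^4) = 26*A^4 + 183 + 329*A^-4 + 183*A^-8 + 26*A^-12
  A^-6 * (18*d + 26*d^3 + d^5) = -A^4 - 31 - 106*A^-4 - 106*A^-8 - 31*A^-12 - A^-16
  A^-8 * (8*d^2 + 2*d^4) = 2 + 16*A^-4 + 28*A^-8 + 16*A^-12 + 2*A^-16
  A^-10 * (d^3) = -A^-4 - 3*A^-8 - 3*A^-12 - A^-16
Summing the groups: <K> = -A^20 + 2*A^16 - 4*A^12 + 5*A^8 - 5*A^4 + 6 - 4*A^-4 + 3*A^-8 - A^-12
Normalise by the writhe: (-A^3)^(-w) = (-A^3)^(4) = A^12, so f(A) = A^12 * <K> = -A^32 + 2*A^28 - 4*A^24 + 5*A^20 - 5*A^16 + 6*A^12 - 4*A^8 + 3*A^4 - 1.
Substitute A = t^(-1/4), i.e. A^e → t^(-e/4): V(t) = -1 + 3*t^-1 - 4*t^-2 + 6*t^-3 - 5*t^-4 + 5*t^-5 - 4*t^-6 + 2*t^-7 - t^-8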